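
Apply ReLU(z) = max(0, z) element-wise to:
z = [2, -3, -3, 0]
h = [2, 0, 0, 0]

ReLU applied element-wise: max(0,2)=2, max(0,-3)=0, max(0,-3)=0, max(0,0)=0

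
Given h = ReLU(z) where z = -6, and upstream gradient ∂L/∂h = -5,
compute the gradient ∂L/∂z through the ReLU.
∂L/∂z = 0

h = ReLU(-6) = 0
Since z < 0: ∂h/∂z = 0
∂L/∂z = ∂L/∂h · ∂h/∂z = -5 × 0 = 0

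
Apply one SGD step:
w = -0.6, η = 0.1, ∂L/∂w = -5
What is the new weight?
w_new = -0.1

w_new = w - η·∂L/∂w = -0.6 - 0.1×(-5) = -0.6 - (-0.5) = -0.1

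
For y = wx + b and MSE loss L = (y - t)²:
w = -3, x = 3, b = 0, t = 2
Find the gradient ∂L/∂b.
∂L/∂b = -22

y = wx + b = (-3)(3) + 0 = -9
∂L/∂y = 2(y - t) = 2(-9 - 2) = -22
∂y/∂b = 1
∂L/∂b = ∂L/∂y · ∂y/∂b = -22 × 1 = -22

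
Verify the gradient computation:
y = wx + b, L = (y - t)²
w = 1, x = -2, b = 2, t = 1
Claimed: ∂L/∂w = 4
Correct

y = (1)(-2) + 2 = 0
∂L/∂y = 2(y - t) = 2(0 - 1) = -2
∂y/∂w = x = -2
∂L/∂w = -2 × -2 = 4

Claimed value: 4
Correct: The correct gradient is 4.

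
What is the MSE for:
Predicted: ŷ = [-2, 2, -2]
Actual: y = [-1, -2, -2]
MSE = 5.667

MSE = (1/3)((-2--1)² + (2--2)² + (-2--2)²) = (1/3)(1 + 16 + 0) = 5.667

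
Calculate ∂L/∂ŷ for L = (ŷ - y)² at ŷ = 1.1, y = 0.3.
∂L/∂ŷ = 1.6

∂L/∂ŷ = 2(ŷ - y) = 2(1.1 - 0.3) = 2(0.8) = 1.6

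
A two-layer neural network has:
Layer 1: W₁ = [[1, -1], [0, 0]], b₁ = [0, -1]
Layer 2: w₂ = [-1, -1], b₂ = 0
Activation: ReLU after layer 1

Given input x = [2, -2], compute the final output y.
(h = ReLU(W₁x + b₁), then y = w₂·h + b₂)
y = -4

Layer 1 pre-activation: z₁ = [4, -1]
After ReLU: h = [4, 0]
Layer 2 output: y = -1×4 + -1×0 + 0 = -4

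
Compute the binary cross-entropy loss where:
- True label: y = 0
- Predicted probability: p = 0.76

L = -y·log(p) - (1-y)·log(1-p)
L = 1.427

L = -0·log(0.76) - 1·log(0.24) = -log(0.24) = 1.427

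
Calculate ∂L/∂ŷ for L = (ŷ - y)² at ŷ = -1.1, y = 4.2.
∂L/∂ŷ = -10.6

∂L/∂ŷ = 2(ŷ - y) = 2(-1.1 - 4.2) = 2(-5.3) = -10.6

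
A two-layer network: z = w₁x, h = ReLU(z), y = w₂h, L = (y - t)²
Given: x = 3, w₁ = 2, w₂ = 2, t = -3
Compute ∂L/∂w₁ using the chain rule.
∂L/∂w₁ = 180

Forward pass:
z = w₁x = 2×3 = 6
h = ReLU(6) = 6
y = w₂h = 2×6 = 12

Backward pass:
∂L/∂y = 2(y - t) = 2(12 - -3) = 30
∂y/∂h = w₂ = 2
∂h/∂z = 1 (ReLU derivative)
∂z/∂w₁ = x = 3

∂L/∂w₁ = 30 × 2 × 1 × 3 = 180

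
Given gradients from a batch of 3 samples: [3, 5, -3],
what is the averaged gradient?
Average gradient = 1.667

Average = (1/3)(3 + 5 + -3) = 5/3 = 1.667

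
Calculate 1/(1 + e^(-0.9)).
0.7109

sigmoid(0.9) = 1/(1 + e^(-0.9)) = 1/(1 + 0.4066) = 0.7109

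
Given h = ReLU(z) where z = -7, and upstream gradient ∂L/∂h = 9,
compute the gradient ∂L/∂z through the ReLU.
∂L/∂z = 0

h = ReLU(-7) = 0
Since z < 0: ∂h/∂z = 0
∂L/∂z = ∂L/∂h · ∂h/∂z = 9 × 0 = 0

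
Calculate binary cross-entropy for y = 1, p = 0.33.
L = 1.109

L = -1·log(0.33) - 0·log(0.67) = -log(0.33) = 1.109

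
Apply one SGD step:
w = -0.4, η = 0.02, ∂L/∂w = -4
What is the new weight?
w_new = -0.32

w_new = w - η·∂L/∂w = -0.4 - 0.02×(-4) = -0.4 - (-0.08) = -0.32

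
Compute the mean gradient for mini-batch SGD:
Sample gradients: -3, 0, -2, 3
Average gradient = -0.5

Average = (1/4)(-3 + 0 + -2 + 3) = -2/4 = -0.5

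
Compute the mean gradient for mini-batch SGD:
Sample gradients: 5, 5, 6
Average gradient = 5.333

Average = (1/3)(5 + 5 + 6) = 16/3 = 5.333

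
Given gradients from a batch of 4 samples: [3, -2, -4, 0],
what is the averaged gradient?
Average gradient = -0.75

Average = (1/4)(3 + -2 + -4 + 0) = -3/4 = -0.75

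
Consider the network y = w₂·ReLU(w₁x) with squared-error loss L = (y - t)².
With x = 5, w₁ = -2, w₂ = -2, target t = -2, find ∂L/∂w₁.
∂L/∂w₁ = 0

Forward pass:
z = w₁x = -2×5 = -10
h = ReLU(-10) = 0
y = w₂h = -2×0 = 0

Backward pass:
∂L/∂y = 2(y - t) = 2(0 - -2) = 4
∂y/∂h = w₂ = -2
∂h/∂z = 0 (ReLU derivative)
∂z/∂w₁ = x = 5

∂L/∂w₁ = 4 × -2 × 0 × 5 = 0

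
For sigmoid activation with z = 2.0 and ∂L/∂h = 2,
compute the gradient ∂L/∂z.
∂L/∂z = 0.21

σ(2.0) = 0.8808
σ'(2.0) = σ(2.0)(1 - σ(2.0)) = 0.8808 × 0.1192 = 0.105
∂L/∂z = ∂L/∂h · σ'(z) = 2 × 0.105 = 0.21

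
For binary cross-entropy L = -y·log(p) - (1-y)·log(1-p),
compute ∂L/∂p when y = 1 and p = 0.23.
∂L/∂p = -4.348

∂L/∂p = -y/p + (1-y)/(1-p) = -1/0.23 + 0 = -4.348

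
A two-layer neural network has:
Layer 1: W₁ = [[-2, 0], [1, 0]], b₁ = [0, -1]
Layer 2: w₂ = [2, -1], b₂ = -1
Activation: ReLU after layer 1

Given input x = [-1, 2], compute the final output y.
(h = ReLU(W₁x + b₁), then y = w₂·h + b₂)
y = 3

Layer 1 pre-activation: z₁ = [2, -2]
After ReLU: h = [2, 0]
Layer 2 output: y = 2×2 + -1×0 + -1 = 3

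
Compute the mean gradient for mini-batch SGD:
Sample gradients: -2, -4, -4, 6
Average gradient = -1

Average = (1/4)(-2 + -4 + -4 + 6) = -4/4 = -1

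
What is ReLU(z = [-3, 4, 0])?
h = [0, 4, 0]

ReLU applied element-wise: max(0,-3)=0, max(0,4)=4, max(0,0)=0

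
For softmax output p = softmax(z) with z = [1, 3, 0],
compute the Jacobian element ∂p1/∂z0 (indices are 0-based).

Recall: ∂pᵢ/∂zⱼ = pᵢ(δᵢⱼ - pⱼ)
∂p1/∂z0 = -0.09636

p = softmax(z) = [0.1142, 0.8438, 0.04201]
p1 = 0.8438, p0 = 0.1142

∂p1/∂z0 = -p1 × p0 = -0.8438 × 0.1142 = -0.09636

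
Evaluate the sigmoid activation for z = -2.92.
0.05117

sigmoid(-2.92) = 1/(1 + e^(2.92)) = 1/(1 + 18.54) = 0.05117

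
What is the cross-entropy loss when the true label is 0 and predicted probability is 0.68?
L = 1.139

L = -0·log(0.68) - 1·log(0.32) = -log(0.32) = 1.139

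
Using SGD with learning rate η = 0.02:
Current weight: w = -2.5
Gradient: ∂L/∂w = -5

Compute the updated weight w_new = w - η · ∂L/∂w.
w_new = -2.4

w_new = w - η·∂L/∂w = -2.5 - 0.02×(-5) = -2.5 - (-0.1) = -2.4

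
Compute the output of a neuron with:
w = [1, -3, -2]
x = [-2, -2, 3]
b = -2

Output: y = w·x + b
y = -4

y = (1)(-2) + (-3)(-2) + (-2)(3) + -2 = -4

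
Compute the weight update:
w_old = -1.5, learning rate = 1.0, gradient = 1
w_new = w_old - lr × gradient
w_new = -2.5

w_new = w - η·∂L/∂w = -1.5 - 1.0×(1) = -1.5 - (1) = -2.5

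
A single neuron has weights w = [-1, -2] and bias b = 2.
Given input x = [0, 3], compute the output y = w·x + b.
y = -4

y = (-1)(0) + (-2)(3) + 2 = -4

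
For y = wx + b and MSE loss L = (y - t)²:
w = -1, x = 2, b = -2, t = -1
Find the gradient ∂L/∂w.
∂L/∂w = -12

y = wx + b = (-1)(2) + -2 = -4
∂L/∂y = 2(y - t) = 2(-4 - -1) = -6
∂y/∂w = x = 2
∂L/∂w = ∂L/∂y · ∂y/∂w = -6 × 2 = -12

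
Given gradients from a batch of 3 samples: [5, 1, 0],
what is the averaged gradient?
Average gradient = 2

Average = (1/3)(5 + 1 + 0) = 6/3 = 2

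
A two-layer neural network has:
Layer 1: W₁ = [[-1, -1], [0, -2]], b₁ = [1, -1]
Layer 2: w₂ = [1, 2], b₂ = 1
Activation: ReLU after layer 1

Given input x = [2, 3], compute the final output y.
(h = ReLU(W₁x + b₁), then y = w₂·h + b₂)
y = 1

Layer 1 pre-activation: z₁ = [-4, -7]
After ReLU: h = [0, 0]
Layer 2 output: y = 1×0 + 2×0 + 1 = 1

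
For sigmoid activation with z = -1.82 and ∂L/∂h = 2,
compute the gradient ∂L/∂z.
∂L/∂z = 0.24

σ(-1.82) = 0.1394
σ'(-1.82) = σ(-1.82)(1 - σ(-1.82)) = 0.1394 × 0.8606 = 0.12
∂L/∂z = ∂L/∂h · σ'(z) = 2 × 0.12 = 0.24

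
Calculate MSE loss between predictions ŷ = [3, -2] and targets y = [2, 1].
MSE = 5

MSE = (1/2)((3-2)² + (-2-1)²) = (1/2)(1 + 9) = 5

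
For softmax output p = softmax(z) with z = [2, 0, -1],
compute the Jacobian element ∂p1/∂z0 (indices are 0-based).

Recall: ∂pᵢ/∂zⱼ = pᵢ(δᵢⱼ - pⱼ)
∂p1/∂z0 = -0.09636

p = softmax(z) = [0.8438, 0.1142, 0.04201]
p1 = 0.1142, p0 = 0.8438

∂p1/∂z0 = -p1 × p0 = -0.1142 × 0.8438 = -0.09636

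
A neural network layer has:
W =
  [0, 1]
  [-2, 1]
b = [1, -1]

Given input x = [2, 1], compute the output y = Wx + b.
y = [2, -4]

Wx = [0×2 + 1×1, -2×2 + 1×1]
   = [1, -3]
y = Wx + b = [1 + 1, -3 + -1] = [2, -4]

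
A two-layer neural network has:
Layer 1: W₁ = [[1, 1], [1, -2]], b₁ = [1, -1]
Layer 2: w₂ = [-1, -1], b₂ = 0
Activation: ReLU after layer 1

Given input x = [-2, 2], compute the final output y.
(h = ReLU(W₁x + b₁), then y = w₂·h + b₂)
y = -1

Layer 1 pre-activation: z₁ = [1, -7]
After ReLU: h = [1, 0]
Layer 2 output: y = -1×1 + -1×0 + 0 = -1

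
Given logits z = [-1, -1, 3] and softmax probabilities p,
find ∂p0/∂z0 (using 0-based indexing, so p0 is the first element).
∂p0/∂z0 = 0.01736

p = softmax(z) = [0.01767, 0.01767, 0.9647]
p0 = 0.01767

∂p0/∂z0 = p0(1 - p0) = 0.01767 × (1 - 0.01767) = 0.01736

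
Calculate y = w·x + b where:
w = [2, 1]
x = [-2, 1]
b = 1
y = -2

y = (2)(-2) + (1)(1) + 1 = -2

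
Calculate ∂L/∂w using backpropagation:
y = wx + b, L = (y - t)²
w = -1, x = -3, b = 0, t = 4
∂L/∂w = 6

y = wx + b = (-1)(-3) + 0 = 3
∂L/∂y = 2(y - t) = 2(3 - 4) = -2
∂y/∂w = x = -3
∂L/∂w = ∂L/∂y · ∂y/∂w = -2 × -3 = 6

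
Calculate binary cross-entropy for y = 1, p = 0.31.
L = 1.171

L = -1·log(0.31) - 0·log(0.69) = -log(0.31) = 1.171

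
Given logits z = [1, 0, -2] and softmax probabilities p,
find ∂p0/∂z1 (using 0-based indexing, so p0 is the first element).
∂p0/∂z1 = -0.183

p = softmax(z) = [0.7054, 0.2595, 0.03512]
p0 = 0.7054, p1 = 0.2595

∂p0/∂z1 = -p0 × p1 = -0.7054 × 0.2595 = -0.183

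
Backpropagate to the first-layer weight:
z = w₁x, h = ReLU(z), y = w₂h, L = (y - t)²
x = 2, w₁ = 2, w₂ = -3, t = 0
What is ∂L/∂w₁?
∂L/∂w₁ = 144

Forward pass:
z = w₁x = 2×2 = 4
h = ReLU(4) = 4
y = w₂h = -3×4 = -12

Backward pass:
∂L/∂y = 2(y - t) = 2(-12 - 0) = -24
∂y/∂h = w₂ = -3
∂h/∂z = 1 (ReLU derivative)
∂z/∂w₁ = x = 2

∂L/∂w₁ = -24 × -3 × 1 × 2 = 144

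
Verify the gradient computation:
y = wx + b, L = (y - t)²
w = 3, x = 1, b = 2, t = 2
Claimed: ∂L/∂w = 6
Correct

y = (3)(1) + 2 = 5
∂L/∂y = 2(y - t) = 2(5 - 2) = 6
∂y/∂w = x = 1
∂L/∂w = 6 × 1 = 6

Claimed value: 6
Correct: The correct gradient is 6.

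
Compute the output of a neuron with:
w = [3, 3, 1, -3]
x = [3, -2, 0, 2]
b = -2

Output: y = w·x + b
y = -5

y = (3)(3) + (3)(-2) + (1)(0) + (-3)(2) + -2 = -5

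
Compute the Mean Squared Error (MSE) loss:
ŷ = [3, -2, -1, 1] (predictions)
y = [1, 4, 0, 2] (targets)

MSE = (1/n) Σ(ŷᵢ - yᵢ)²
MSE = 10.5

MSE = (1/4)((3-1)² + (-2-4)² + (-1-0)² + (1-2)²) = (1/4)(4 + 36 + 1 + 1) = 10.5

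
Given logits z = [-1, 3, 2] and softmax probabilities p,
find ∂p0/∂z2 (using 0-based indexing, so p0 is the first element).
∂p0/∂z2 = -0.003507

p = softmax(z) = [0.01321, 0.7214, 0.2654]
p0 = 0.01321, p2 = 0.2654

∂p0/∂z2 = -p0 × p2 = -0.01321 × 0.2654 = -0.003507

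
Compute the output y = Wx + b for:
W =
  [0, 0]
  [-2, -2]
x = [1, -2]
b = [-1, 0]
y = [-1, 2]

Wx = [0×1 + 0×-2, -2×1 + -2×-2]
   = [0, 2]
y = Wx + b = [0 + -1, 2 + 0] = [-1, 2]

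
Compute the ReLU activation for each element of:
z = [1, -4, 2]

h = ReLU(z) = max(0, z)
h = [1, 0, 2]

ReLU applied element-wise: max(0,1)=1, max(0,-4)=0, max(0,2)=2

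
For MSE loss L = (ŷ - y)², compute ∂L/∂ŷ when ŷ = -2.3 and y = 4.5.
∂L/∂ŷ = -13.6

∂L/∂ŷ = 2(ŷ - y) = 2(-2.3 - 4.5) = 2(-6.8) = -13.6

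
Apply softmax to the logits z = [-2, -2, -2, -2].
p = [0.25, 0.25, 0.25, 0.25]

exp(z) = [0.1353, 0.1353, 0.1353, 0.1353]
Sum = 0.5413
p = [0.25, 0.25, 0.25, 0.25]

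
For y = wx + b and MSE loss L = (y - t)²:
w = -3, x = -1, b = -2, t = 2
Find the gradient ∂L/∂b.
∂L/∂b = -2

y = wx + b = (-3)(-1) + -2 = 1
∂L/∂y = 2(y - t) = 2(1 - 2) = -2
∂y/∂b = 1
∂L/∂b = ∂L/∂y · ∂y/∂b = -2 × 1 = -2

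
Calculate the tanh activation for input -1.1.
-0.8005

tanh(-1.1) = (e^(-1.1) - e^(1.1))/(e^(-1.1) + e^(1.1)) = -0.8005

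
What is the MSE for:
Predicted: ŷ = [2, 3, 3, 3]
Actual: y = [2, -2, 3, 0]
MSE = 8.5

MSE = (1/4)((2-2)² + (3--2)² + (3-3)² + (3-0)²) = (1/4)(0 + 25 + 0 + 9) = 8.5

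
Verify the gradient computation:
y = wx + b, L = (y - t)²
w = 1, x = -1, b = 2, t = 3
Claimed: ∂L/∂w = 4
Correct

y = (1)(-1) + 2 = 1
∂L/∂y = 2(y - t) = 2(1 - 3) = -4
∂y/∂w = x = -1
∂L/∂w = -4 × -1 = 4

Claimed value: 4
Correct: The correct gradient is 4.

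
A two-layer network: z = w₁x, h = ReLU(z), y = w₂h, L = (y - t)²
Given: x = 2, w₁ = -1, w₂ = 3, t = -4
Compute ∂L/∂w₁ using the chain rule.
∂L/∂w₁ = 0

Forward pass:
z = w₁x = -1×2 = -2
h = ReLU(-2) = 0
y = w₂h = 3×0 = 0

Backward pass:
∂L/∂y = 2(y - t) = 2(0 - -4) = 8
∂y/∂h = w₂ = 3
∂h/∂z = 0 (ReLU derivative)
∂z/∂w₁ = x = 2

∂L/∂w₁ = 8 × 3 × 0 × 2 = 0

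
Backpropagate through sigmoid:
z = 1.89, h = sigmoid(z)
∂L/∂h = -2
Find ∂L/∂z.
∂L/∂z = -0.228

σ(1.89) = 0.8688
σ'(1.89) = σ(1.89)(1 - σ(1.89)) = 0.8688 × 0.1312 = 0.114
∂L/∂z = ∂L/∂h · σ'(z) = -2 × 0.114 = -0.228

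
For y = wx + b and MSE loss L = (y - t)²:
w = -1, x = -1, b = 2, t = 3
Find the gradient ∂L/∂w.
∂L/∂w = 0

y = wx + b = (-1)(-1) + 2 = 3
∂L/∂y = 2(y - t) = 2(3 - 3) = 0
∂y/∂w = x = -1
∂L/∂w = ∂L/∂y · ∂y/∂w = 0 × -1 = 0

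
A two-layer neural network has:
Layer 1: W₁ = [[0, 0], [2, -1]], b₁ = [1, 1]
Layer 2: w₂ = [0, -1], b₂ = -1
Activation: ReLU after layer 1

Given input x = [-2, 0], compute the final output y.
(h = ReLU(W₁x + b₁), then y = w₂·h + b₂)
y = -1

Layer 1 pre-activation: z₁ = [1, -3]
After ReLU: h = [1, 0]
Layer 2 output: y = 0×1 + -1×0 + -1 = -1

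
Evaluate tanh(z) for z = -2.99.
-0.995

tanh(-2.99) = (e^(-2.99) - e^(2.99))/(e^(-2.99) + e^(2.99)) = -0.995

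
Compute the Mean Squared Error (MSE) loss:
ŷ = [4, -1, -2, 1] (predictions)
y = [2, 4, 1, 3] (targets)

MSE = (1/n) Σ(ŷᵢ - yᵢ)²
MSE = 10.5

MSE = (1/4)((4-2)² + (-1-4)² + (-2-1)² + (1-3)²) = (1/4)(4 + 25 + 9 + 4) = 10.5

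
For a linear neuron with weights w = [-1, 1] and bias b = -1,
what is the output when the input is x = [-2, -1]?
y = 0

y = (-1)(-2) + (1)(-1) + -1 = 0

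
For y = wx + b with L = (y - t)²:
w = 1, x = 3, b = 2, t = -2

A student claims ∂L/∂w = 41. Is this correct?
Incorrect

y = (1)(3) + 2 = 5
∂L/∂y = 2(y - t) = 2(5 - -2) = 14
∂y/∂w = x = 3
∂L/∂w = 14 × 3 = 42

Claimed value: 41
Incorrect: The correct gradient is 42.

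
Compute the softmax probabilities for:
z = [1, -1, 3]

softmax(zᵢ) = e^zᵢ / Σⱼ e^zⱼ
p = [0.1173, 0.0159, 0.8668]

exp(z) = [2.718, 0.3679, 20.09]
Sum = 23.17
p = [0.1173, 0.0159, 0.8668]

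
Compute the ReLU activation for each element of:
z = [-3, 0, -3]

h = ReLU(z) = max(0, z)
h = [0, 0, 0]

ReLU applied element-wise: max(0,-3)=0, max(0,0)=0, max(0,-3)=0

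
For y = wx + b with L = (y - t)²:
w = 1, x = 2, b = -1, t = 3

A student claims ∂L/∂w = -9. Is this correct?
Incorrect

y = (1)(2) + -1 = 1
∂L/∂y = 2(y - t) = 2(1 - 3) = -4
∂y/∂w = x = 2
∂L/∂w = -4 × 2 = -8

Claimed value: -9
Incorrect: The correct gradient is -8.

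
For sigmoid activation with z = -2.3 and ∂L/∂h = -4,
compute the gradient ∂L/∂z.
∂L/∂z = -0.3313

σ(-2.3) = 0.09112
σ'(-2.3) = σ(-2.3)(1 - σ(-2.3)) = 0.09112 × 0.9089 = 0.08282
∂L/∂z = ∂L/∂h · σ'(z) = -4 × 0.08282 = -0.3313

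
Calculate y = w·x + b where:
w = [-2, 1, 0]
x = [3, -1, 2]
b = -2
y = -9

y = (-2)(3) + (1)(-1) + (0)(2) + -2 = -9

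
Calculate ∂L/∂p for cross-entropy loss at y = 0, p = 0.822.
∂L/∂p = 5.618

∂L/∂p = -y/p + (1-y)/(1-p) = 0 + 1/0.178 = 5.618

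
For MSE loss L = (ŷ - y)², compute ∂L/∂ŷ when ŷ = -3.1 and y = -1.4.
∂L/∂ŷ = -3.4

∂L/∂ŷ = 2(ŷ - y) = 2(-3.1 - -1.4) = 2(-1.7) = -3.4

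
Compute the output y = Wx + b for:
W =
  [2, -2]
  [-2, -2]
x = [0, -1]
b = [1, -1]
y = [3, 1]

Wx = [2×0 + -2×-1, -2×0 + -2×-1]
   = [2, 2]
y = Wx + b = [2 + 1, 2 + -1] = [3, 1]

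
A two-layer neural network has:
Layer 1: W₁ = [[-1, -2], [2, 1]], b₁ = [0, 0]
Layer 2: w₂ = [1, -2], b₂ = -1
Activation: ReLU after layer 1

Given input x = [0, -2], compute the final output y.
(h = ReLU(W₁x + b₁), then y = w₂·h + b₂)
y = 3

Layer 1 pre-activation: z₁ = [4, -2]
After ReLU: h = [4, 0]
Layer 2 output: y = 1×4 + -2×0 + -1 = 3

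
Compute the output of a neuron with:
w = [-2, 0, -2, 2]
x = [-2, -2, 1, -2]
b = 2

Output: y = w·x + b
y = 0

y = (-2)(-2) + (0)(-2) + (-2)(1) + (2)(-2) + 2 = 0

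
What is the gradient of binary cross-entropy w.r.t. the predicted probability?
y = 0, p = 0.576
∂L/∂p = 2.358

∂L/∂p = -y/p + (1-y)/(1-p) = 0 + 1/0.424 = 2.358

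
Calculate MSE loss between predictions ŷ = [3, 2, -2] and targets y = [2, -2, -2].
MSE = 5.667

MSE = (1/3)((3-2)² + (2--2)² + (-2--2)²) = (1/3)(1 + 16 + 0) = 5.667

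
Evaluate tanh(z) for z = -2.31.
-0.9805

tanh(-2.31) = (e^(-2.31) - e^(2.31))/(e^(-2.31) + e^(2.31)) = -0.9805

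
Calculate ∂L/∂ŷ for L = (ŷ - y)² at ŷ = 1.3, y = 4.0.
∂L/∂ŷ = -5.4

∂L/∂ŷ = 2(ŷ - y) = 2(1.3 - 4.0) = 2(-2.7) = -5.4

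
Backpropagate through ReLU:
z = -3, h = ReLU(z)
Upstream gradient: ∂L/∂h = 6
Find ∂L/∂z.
∂L/∂z = 0

h = ReLU(-3) = 0
Since z < 0: ∂h/∂z = 0
∂L/∂z = ∂L/∂h · ∂h/∂z = 6 × 0 = 0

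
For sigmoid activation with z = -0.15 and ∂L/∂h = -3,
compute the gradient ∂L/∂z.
∂L/∂z = -0.7458

σ(-0.15) = 0.4626
σ'(-0.15) = σ(-0.15)(1 - σ(-0.15)) = 0.4626 × 0.5374 = 0.2486
∂L/∂z = ∂L/∂h · σ'(z) = -3 × 0.2486 = -0.7458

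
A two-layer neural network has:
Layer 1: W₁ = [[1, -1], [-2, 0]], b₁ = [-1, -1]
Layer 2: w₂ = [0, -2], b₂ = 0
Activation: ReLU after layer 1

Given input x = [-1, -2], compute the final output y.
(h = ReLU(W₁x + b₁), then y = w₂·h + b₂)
y = -2

Layer 1 pre-activation: z₁ = [0, 1]
After ReLU: h = [0, 1]
Layer 2 output: y = 0×0 + -2×1 + 0 = -2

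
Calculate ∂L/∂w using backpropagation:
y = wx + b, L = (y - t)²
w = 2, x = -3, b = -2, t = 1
∂L/∂w = 54

y = wx + b = (2)(-3) + -2 = -8
∂L/∂y = 2(y - t) = 2(-8 - 1) = -18
∂y/∂w = x = -3
∂L/∂w = ∂L/∂y · ∂y/∂w = -18 × -3 = 54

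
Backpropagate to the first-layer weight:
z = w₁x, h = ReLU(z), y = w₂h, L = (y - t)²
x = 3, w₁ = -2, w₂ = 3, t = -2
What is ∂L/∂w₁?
∂L/∂w₁ = 0

Forward pass:
z = w₁x = -2×3 = -6
h = ReLU(-6) = 0
y = w₂h = 3×0 = 0

Backward pass:
∂L/∂y = 2(y - t) = 2(0 - -2) = 4
∂y/∂h = w₂ = 3
∂h/∂z = 0 (ReLU derivative)
∂z/∂w₁ = x = 3

∂L/∂w₁ = 4 × 3 × 0 × 3 = 0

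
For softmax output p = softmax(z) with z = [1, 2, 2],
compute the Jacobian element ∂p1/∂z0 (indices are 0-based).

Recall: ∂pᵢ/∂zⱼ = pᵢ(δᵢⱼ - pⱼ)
∂p1/∂z0 = -0.06561

p = softmax(z) = [0.1554, 0.4223, 0.4223]
p1 = 0.4223, p0 = 0.1554

∂p1/∂z0 = -p1 × p0 = -0.4223 × 0.1554 = -0.06561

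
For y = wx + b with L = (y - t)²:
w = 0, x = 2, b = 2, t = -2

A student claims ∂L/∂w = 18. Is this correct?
Incorrect

y = (0)(2) + 2 = 2
∂L/∂y = 2(y - t) = 2(2 - -2) = 8
∂y/∂w = x = 2
∂L/∂w = 8 × 2 = 16

Claimed value: 18
Incorrect: The correct gradient is 16.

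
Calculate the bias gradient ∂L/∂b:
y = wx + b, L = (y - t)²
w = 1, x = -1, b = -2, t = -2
∂L/∂b = -2

y = wx + b = (1)(-1) + -2 = -3
∂L/∂y = 2(y - t) = 2(-3 - -2) = -2
∂y/∂b = 1
∂L/∂b = ∂L/∂y · ∂y/∂b = -2 × 1 = -2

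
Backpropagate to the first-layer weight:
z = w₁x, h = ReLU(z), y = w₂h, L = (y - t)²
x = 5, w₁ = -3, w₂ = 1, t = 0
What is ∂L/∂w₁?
∂L/∂w₁ = 0

Forward pass:
z = w₁x = -3×5 = -15
h = ReLU(-15) = 0
y = w₂h = 1×0 = 0

Backward pass:
∂L/∂y = 2(y - t) = 2(0 - 0) = 0
∂y/∂h = w₂ = 1
∂h/∂z = 0 (ReLU derivative)
∂z/∂w₁ = x = 5

∂L/∂w₁ = 0 × 1 × 0 × 5 = 0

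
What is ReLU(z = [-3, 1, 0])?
h = [0, 1, 0]

ReLU applied element-wise: max(0,-3)=0, max(0,1)=1, max(0,0)=0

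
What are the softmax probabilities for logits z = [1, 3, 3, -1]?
p = [0.0628, 0.4643, 0.4643, 0.0085]

exp(z) = [2.718, 20.09, 20.09, 0.3679]
Sum = 43.26
p = [0.0628, 0.4643, 0.4643, 0.0085]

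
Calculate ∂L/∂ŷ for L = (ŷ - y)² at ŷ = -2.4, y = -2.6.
∂L/∂ŷ = 0.4

∂L/∂ŷ = 2(ŷ - y) = 2(-2.4 - -2.6) = 2(0.2) = 0.4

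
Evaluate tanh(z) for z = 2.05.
0.9674

tanh(2.05) = (e^(2.05) - e^(-2.05))/(e^(2.05) + e^(-2.05)) = 0.9674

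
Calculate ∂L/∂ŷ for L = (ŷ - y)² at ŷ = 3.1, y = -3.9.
∂L/∂ŷ = 14.0

∂L/∂ŷ = 2(ŷ - y) = 2(3.1 - -3.9) = 2(7.0) = 14.0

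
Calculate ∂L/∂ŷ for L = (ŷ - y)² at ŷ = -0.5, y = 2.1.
∂L/∂ŷ = -5.2

∂L/∂ŷ = 2(ŷ - y) = 2(-0.5 - 2.1) = 2(-2.6) = -5.2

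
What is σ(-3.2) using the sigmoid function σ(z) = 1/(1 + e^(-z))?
0.03917

sigmoid(-3.2) = 1/(1 + e^(3.2)) = 1/(1 + 24.53) = 0.03917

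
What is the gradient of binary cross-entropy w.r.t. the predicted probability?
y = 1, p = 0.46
∂L/∂p = -2.174

∂L/∂p = -y/p + (1-y)/(1-p) = -1/0.46 + 0 = -2.174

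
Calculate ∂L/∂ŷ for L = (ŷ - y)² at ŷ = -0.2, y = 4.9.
∂L/∂ŷ = -10.2

∂L/∂ŷ = 2(ŷ - y) = 2(-0.2 - 4.9) = 2(-5.1) = -10.2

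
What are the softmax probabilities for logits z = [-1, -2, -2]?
p = [0.5761, 0.2119, 0.2119]

exp(z) = [0.3679, 0.1353, 0.1353]
Sum = 0.6386
p = [0.5761, 0.2119, 0.2119]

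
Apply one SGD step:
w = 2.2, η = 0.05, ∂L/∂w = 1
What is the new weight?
w_new = 2.15

w_new = w - η·∂L/∂w = 2.2 - 0.05×(1) = 2.2 - (0.05) = 2.15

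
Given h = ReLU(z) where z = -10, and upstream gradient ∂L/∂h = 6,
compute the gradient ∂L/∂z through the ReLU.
∂L/∂z = 0

h = ReLU(-10) = 0
Since z < 0: ∂h/∂z = 0
∂L/∂z = ∂L/∂h · ∂h/∂z = 6 × 0 = 0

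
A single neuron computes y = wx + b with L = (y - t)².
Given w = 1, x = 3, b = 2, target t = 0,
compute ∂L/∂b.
∂L/∂b = 10

y = wx + b = (1)(3) + 2 = 5
∂L/∂y = 2(y - t) = 2(5 - 0) = 10
∂y/∂b = 1
∂L/∂b = ∂L/∂y · ∂y/∂b = 10 × 1 = 10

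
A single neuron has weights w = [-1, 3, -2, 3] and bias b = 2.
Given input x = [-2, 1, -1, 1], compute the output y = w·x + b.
y = 12

y = (-1)(-2) + (3)(1) + (-2)(-1) + (3)(1) + 2 = 12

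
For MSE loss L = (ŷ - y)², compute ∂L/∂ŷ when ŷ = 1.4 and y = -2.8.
∂L/∂ŷ = 8.4

∂L/∂ŷ = 2(ŷ - y) = 2(1.4 - -2.8) = 2(4.2) = 8.4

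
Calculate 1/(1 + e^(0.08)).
0.48

sigmoid(-0.08) = 1/(1 + e^(0.08)) = 1/(1 + 1.083) = 0.48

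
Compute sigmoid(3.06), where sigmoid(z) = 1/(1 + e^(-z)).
0.9552

sigmoid(3.06) = 1/(1 + e^(-3.06)) = 1/(1 + 0.04689) = 0.9552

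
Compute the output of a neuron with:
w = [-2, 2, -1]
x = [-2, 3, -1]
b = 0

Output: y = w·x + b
y = 11

y = (-2)(-2) + (2)(3) + (-1)(-1) + 0 = 11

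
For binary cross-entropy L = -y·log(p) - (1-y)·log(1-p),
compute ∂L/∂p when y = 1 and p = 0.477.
∂L/∂p = -2.096

∂L/∂p = -y/p + (1-y)/(1-p) = -1/0.477 + 0 = -2.096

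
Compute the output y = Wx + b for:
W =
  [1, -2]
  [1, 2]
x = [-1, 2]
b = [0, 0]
y = [-5, 3]

Wx = [1×-1 + -2×2, 1×-1 + 2×2]
   = [-5, 3]
y = Wx + b = [-5 + 0, 3 + 0] = [-5, 3]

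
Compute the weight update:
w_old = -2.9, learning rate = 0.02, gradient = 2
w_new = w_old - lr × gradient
w_new = -2.94

w_new = w - η·∂L/∂w = -2.9 - 0.02×(2) = -2.9 - (0.04) = -2.94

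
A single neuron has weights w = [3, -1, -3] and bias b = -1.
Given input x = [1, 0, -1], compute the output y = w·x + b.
y = 5

y = (3)(1) + (-1)(0) + (-3)(-1) + -1 = 5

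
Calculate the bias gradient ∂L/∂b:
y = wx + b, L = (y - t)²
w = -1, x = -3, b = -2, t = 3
∂L/∂b = -4

y = wx + b = (-1)(-3) + -2 = 1
∂L/∂y = 2(y - t) = 2(1 - 3) = -4
∂y/∂b = 1
∂L/∂b = ∂L/∂y · ∂y/∂b = -4 × 1 = -4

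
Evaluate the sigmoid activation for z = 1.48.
0.8146

sigmoid(1.48) = 1/(1 + e^(-1.48)) = 1/(1 + 0.2276) = 0.8146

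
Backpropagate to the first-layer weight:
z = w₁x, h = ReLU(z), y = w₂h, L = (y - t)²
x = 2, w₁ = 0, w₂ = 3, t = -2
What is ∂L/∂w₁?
∂L/∂w₁ = 0

Forward pass:
z = w₁x = 0×2 = 0
h = ReLU(0) = 0
y = w₂h = 3×0 = 0

Backward pass:
∂L/∂y = 2(y - t) = 2(0 - -2) = 4
∂y/∂h = w₂ = 3
∂h/∂z = 0 (ReLU derivative)
∂z/∂w₁ = x = 2

∂L/∂w₁ = 4 × 3 × 0 × 2 = 0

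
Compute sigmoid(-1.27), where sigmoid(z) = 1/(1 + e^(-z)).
0.2193

sigmoid(-1.27) = 1/(1 + e^(1.27)) = 1/(1 + 3.561) = 0.2193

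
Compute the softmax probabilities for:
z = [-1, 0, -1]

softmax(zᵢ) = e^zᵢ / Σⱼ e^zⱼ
p = [0.2119, 0.5761, 0.2119]

exp(z) = [0.3679, 1, 0.3679]
Sum = 1.736
p = [0.2119, 0.5761, 0.2119]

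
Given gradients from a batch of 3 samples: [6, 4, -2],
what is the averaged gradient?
Average gradient = 2.667

Average = (1/3)(6 + 4 + -2) = 8/3 = 2.667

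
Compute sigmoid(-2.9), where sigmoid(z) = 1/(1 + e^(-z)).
0.05215

sigmoid(-2.9) = 1/(1 + e^(2.9)) = 1/(1 + 18.17) = 0.05215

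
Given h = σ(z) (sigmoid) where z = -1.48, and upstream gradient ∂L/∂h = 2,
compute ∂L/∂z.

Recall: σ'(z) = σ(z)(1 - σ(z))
∂L/∂z = 0.3021

σ(-1.48) = 0.1854
σ'(-1.48) = σ(-1.48)(1 - σ(-1.48)) = 0.1854 × 0.8146 = 0.151
∂L/∂z = ∂L/∂h · σ'(z) = 2 × 0.151 = 0.3021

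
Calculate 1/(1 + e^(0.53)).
0.3705

sigmoid(-0.53) = 1/(1 + e^(0.53)) = 1/(1 + 1.699) = 0.3705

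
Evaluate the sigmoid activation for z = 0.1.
0.525

sigmoid(0.1) = 1/(1 + e^(-0.1)) = 1/(1 + 0.9048) = 0.525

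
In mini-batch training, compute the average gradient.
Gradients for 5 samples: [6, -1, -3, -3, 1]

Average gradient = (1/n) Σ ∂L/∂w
Average gradient = 0

Average = (1/5)(6 + -1 + -3 + -3 + 1) = 0/5 = 0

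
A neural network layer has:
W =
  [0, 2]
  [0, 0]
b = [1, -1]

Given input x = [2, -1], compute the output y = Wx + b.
y = [-1, -1]

Wx = [0×2 + 2×-1, 0×2 + 0×-1]
   = [-2, 0]
y = Wx + b = [-2 + 1, 0 + -1] = [-1, -1]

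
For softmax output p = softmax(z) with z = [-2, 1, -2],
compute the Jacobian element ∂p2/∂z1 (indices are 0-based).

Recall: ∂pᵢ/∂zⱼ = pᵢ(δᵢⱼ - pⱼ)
∂p2/∂z1 = -0.04118

p = softmax(z) = [0.04528, 0.9094, 0.04528]
p2 = 0.04528, p1 = 0.9094

∂p2/∂z1 = -p2 × p1 = -0.04528 × 0.9094 = -0.04118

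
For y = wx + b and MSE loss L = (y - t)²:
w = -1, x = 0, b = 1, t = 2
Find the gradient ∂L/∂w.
∂L/∂w = 0

y = wx + b = (-1)(0) + 1 = 1
∂L/∂y = 2(y - t) = 2(1 - 2) = -2
∂y/∂w = x = 0
∂L/∂w = ∂L/∂y · ∂y/∂w = -2 × 0 = 0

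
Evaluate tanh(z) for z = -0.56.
-0.508

tanh(-0.56) = (e^(-0.56) - e^(0.56))/(e^(-0.56) + e^(0.56)) = -0.508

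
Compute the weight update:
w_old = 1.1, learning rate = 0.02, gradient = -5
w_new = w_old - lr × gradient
w_new = 1.2

w_new = w - η·∂L/∂w = 1.1 - 0.02×(-5) = 1.1 - (-0.1) = 1.2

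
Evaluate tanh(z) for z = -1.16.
-0.821

tanh(-1.16) = (e^(-1.16) - e^(1.16))/(e^(-1.16) + e^(1.16)) = -0.821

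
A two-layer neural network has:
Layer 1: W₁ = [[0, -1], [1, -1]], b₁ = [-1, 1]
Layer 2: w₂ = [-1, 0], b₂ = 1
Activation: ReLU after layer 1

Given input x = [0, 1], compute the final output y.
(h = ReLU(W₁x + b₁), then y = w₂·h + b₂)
y = 1

Layer 1 pre-activation: z₁ = [-2, 0]
After ReLU: h = [0, 0]
Layer 2 output: y = -1×0 + 0×0 + 1 = 1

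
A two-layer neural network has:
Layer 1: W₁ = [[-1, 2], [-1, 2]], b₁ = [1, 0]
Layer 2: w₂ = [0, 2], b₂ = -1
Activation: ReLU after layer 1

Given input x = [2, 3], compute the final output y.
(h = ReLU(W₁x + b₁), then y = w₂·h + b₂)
y = 7

Layer 1 pre-activation: z₁ = [5, 4]
After ReLU: h = [5, 4]
Layer 2 output: y = 0×5 + 2×4 + -1 = 7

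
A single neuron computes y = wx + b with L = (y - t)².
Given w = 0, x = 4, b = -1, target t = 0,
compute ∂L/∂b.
∂L/∂b = -2

y = wx + b = (0)(4) + -1 = -1
∂L/∂y = 2(y - t) = 2(-1 - 0) = -2
∂y/∂b = 1
∂L/∂b = ∂L/∂y · ∂y/∂b = -2 × 1 = -2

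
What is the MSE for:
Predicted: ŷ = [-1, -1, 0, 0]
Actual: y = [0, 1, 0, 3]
MSE = 3.5

MSE = (1/4)((-1-0)² + (-1-1)² + (0-0)² + (0-3)²) = (1/4)(1 + 4 + 0 + 9) = 3.5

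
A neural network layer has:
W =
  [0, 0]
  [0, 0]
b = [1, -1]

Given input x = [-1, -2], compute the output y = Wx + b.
y = [1, -1]

Wx = [0×-1 + 0×-2, 0×-1 + 0×-2]
   = [0, 0]
y = Wx + b = [0 + 1, 0 + -1] = [1, -1]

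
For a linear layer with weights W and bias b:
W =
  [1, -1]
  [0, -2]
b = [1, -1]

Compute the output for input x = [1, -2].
y = [4, 3]

Wx = [1×1 + -1×-2, 0×1 + -2×-2]
   = [3, 4]
y = Wx + b = [3 + 1, 4 + -1] = [4, 3]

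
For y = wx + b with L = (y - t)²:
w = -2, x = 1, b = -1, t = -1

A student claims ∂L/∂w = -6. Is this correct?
Incorrect

y = (-2)(1) + -1 = -3
∂L/∂y = 2(y - t) = 2(-3 - -1) = -4
∂y/∂w = x = 1
∂L/∂w = -4 × 1 = -4

Claimed value: -6
Incorrect: The correct gradient is -4.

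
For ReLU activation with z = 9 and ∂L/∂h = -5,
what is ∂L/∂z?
∂L/∂z = -5

h = ReLU(9) = 9
Since z > 0: ∂h/∂z = 1
∂L/∂z = ∂L/∂h · ∂h/∂z = -5 × 1 = -5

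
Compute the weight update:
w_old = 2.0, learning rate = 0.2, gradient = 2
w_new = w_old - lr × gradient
w_new = 1.6

w_new = w - η·∂L/∂w = 2.0 - 0.2×(2) = 2.0 - (0.4) = 1.6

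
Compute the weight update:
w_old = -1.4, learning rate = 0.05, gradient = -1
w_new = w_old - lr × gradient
w_new = -1.35

w_new = w - η·∂L/∂w = -1.4 - 0.05×(-1) = -1.4 - (-0.05) = -1.35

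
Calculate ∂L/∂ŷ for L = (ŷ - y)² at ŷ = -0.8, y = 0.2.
∂L/∂ŷ = -2.0

∂L/∂ŷ = 2(ŷ - y) = 2(-0.8 - 0.2) = 2(-1.0) = -2.0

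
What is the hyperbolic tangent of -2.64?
-0.9899

tanh(-2.64) = (e^(-2.64) - e^(2.64))/(e^(-2.64) + e^(2.64)) = -0.9899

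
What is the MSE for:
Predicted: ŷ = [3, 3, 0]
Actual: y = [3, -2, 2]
MSE = 9.667

MSE = (1/3)((3-3)² + (3--2)² + (0-2)²) = (1/3)(0 + 25 + 4) = 9.667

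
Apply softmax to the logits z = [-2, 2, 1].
p = [0.0132, 0.7214, 0.2654]

exp(z) = [0.1353, 7.389, 2.718]
Sum = 10.24
p = [0.0132, 0.7214, 0.2654]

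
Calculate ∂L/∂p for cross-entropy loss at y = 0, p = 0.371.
∂L/∂p = 1.59

∂L/∂p = -y/p + (1-y)/(1-p) = 0 + 1/0.629 = 1.59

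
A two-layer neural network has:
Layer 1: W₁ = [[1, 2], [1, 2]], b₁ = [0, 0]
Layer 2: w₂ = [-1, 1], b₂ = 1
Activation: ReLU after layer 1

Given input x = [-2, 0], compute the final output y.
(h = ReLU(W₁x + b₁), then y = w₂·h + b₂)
y = 1

Layer 1 pre-activation: z₁ = [-2, -2]
After ReLU: h = [0, 0]
Layer 2 output: y = -1×0 + 1×0 + 1 = 1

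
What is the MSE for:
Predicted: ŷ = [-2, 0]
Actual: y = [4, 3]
MSE = 22.5

MSE = (1/2)((-2-4)² + (0-3)²) = (1/2)(36 + 9) = 22.5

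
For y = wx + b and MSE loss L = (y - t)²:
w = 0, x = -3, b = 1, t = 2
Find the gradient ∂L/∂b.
∂L/∂b = -2

y = wx + b = (0)(-3) + 1 = 1
∂L/∂y = 2(y - t) = 2(1 - 2) = -2
∂y/∂b = 1
∂L/∂b = ∂L/∂y · ∂y/∂b = -2 × 1 = -2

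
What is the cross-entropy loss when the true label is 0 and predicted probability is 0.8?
L = 1.609

L = -0·log(0.8) - 1·log(0.2) = -log(0.2) = 1.609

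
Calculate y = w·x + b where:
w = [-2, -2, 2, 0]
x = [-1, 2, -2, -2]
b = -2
y = -8

y = (-2)(-1) + (-2)(2) + (2)(-2) + (0)(-2) + -2 = -8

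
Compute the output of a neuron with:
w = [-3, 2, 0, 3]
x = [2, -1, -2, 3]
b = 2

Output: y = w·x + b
y = 3

y = (-3)(2) + (2)(-1) + (0)(-2) + (3)(3) + 2 = 3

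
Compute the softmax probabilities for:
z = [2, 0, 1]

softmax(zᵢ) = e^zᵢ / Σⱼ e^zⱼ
p = [0.6652, 0.09, 0.2447]

exp(z) = [7.389, 1, 2.718]
Sum = 11.11
p = [0.6652, 0.09, 0.2447]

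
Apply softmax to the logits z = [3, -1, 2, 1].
p = [0.6572, 0.012, 0.2418, 0.0889]

exp(z) = [20.09, 0.3679, 7.389, 2.718]
Sum = 30.56
p = [0.6572, 0.012, 0.2418, 0.0889]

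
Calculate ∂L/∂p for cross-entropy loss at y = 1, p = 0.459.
∂L/∂p = -2.179

∂L/∂p = -y/p + (1-y)/(1-p) = -1/0.459 + 0 = -2.179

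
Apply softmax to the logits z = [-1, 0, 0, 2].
p = [0.0377, 0.1025, 0.1025, 0.7573]

exp(z) = [0.3679, 1, 1, 7.389]
Sum = 9.757
p = [0.0377, 0.1025, 0.1025, 0.7573]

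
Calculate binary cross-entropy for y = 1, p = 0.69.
L = 0.3711

L = -1·log(0.69) - 0·log(0.31) = -log(0.69) = 0.3711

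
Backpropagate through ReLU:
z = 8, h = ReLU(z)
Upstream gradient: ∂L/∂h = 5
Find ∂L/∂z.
∂L/∂z = 5

h = ReLU(8) = 8
Since z > 0: ∂h/∂z = 1
∂L/∂z = ∂L/∂h · ∂h/∂z = 5 × 1 = 5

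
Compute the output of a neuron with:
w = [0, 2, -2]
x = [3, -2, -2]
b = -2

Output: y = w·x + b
y = -2

y = (0)(3) + (2)(-2) + (-2)(-2) + -2 = -2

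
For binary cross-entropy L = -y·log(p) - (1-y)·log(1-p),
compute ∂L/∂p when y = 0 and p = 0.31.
∂L/∂p = 1.449

∂L/∂p = -y/p + (1-y)/(1-p) = 0 + 1/0.69 = 1.449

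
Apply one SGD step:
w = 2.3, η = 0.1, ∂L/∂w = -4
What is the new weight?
w_new = 2.7

w_new = w - η·∂L/∂w = 2.3 - 0.1×(-4) = 2.3 - (-0.4) = 2.7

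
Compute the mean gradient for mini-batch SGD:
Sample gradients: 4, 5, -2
Average gradient = 2.333

Average = (1/3)(4 + 5 + -2) = 7/3 = 2.333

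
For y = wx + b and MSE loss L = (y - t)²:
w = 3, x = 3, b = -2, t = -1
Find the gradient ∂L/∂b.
∂L/∂b = 16

y = wx + b = (3)(3) + -2 = 7
∂L/∂y = 2(y - t) = 2(7 - -1) = 16
∂y/∂b = 1
∂L/∂b = ∂L/∂y · ∂y/∂b = 16 × 1 = 16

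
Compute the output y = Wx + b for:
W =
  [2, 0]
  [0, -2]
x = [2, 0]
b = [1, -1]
y = [5, -1]

Wx = [2×2 + 0×0, 0×2 + -2×0]
   = [4, 0]
y = Wx + b = [4 + 1, 0 + -1] = [5, -1]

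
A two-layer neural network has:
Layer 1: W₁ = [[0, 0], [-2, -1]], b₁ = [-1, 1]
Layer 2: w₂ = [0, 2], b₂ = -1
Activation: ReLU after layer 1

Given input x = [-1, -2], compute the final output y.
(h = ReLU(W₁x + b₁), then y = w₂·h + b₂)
y = 9

Layer 1 pre-activation: z₁ = [-1, 5]
After ReLU: h = [0, 5]
Layer 2 output: y = 0×0 + 2×5 + -1 = 9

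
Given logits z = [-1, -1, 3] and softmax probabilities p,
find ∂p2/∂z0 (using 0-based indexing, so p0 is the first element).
∂p2/∂z0 = -0.01704

p = softmax(z) = [0.01767, 0.01767, 0.9647]
p2 = 0.9647, p0 = 0.01767

∂p2/∂z0 = -p2 × p0 = -0.9647 × 0.01767 = -0.01704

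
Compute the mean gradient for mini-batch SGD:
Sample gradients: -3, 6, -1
Average gradient = 0.6667

Average = (1/3)(-3 + 6 + -1) = 2/3 = 0.6667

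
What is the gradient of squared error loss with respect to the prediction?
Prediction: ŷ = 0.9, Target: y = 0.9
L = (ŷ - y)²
∂L/∂ŷ = 0.0

∂L/∂ŷ = 2(ŷ - y) = 2(0.9 - 0.9) = 2(0.0) = 0.0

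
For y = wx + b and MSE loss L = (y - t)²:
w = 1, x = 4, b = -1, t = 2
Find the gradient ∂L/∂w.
∂L/∂w = 8

y = wx + b = (1)(4) + -1 = 3
∂L/∂y = 2(y - t) = 2(3 - 2) = 2
∂y/∂w = x = 4
∂L/∂w = ∂L/∂y · ∂y/∂w = 2 × 4 = 8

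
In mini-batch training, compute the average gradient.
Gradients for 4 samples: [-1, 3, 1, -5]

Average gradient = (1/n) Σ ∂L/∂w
Average gradient = -0.5

Average = (1/4)(-1 + 3 + 1 + -5) = -2/4 = -0.5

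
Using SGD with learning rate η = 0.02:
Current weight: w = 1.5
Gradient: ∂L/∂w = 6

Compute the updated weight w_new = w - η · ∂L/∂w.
w_new = 1.38

w_new = w - η·∂L/∂w = 1.5 - 0.02×(6) = 1.5 - (0.12) = 1.38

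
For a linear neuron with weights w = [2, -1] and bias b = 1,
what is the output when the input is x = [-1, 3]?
y = -4

y = (2)(-1) + (-1)(3) + 1 = -4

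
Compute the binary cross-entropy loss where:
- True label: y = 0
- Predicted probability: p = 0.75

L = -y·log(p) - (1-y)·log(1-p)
L = 1.386

L = -0·log(0.75) - 1·log(0.25) = -log(0.25) = 1.386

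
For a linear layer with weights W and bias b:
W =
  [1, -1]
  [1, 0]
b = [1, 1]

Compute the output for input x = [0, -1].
y = [2, 1]

Wx = [1×0 + -1×-1, 1×0 + 0×-1]
   = [1, 0]
y = Wx + b = [1 + 1, 0 + 1] = [2, 1]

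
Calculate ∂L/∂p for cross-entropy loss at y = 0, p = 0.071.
∂L/∂p = 1.076

∂L/∂p = -y/p + (1-y)/(1-p) = 0 + 1/0.929 = 1.076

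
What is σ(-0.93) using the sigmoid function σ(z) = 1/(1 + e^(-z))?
0.2829

sigmoid(-0.93) = 1/(1 + e^(0.93)) = 1/(1 + 2.535) = 0.2829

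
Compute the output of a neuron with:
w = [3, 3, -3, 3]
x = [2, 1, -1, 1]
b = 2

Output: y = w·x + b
y = 17

y = (3)(2) + (3)(1) + (-3)(-1) + (3)(1) + 2 = 17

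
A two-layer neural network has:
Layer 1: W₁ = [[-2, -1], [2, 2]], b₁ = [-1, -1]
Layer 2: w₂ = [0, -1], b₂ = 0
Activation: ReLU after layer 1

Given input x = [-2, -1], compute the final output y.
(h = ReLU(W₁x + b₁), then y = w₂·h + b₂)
y = 0

Layer 1 pre-activation: z₁ = [4, -7]
After ReLU: h = [4, 0]
Layer 2 output: y = 0×4 + -1×0 + 0 = 0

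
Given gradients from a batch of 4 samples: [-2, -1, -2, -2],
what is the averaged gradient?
Average gradient = -1.75

Average = (1/4)(-2 + -1 + -2 + -2) = -7/4 = -1.75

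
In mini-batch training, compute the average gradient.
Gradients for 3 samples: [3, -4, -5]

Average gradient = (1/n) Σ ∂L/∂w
Average gradient = -2

Average = (1/3)(3 + -4 + -5) = -6/3 = -2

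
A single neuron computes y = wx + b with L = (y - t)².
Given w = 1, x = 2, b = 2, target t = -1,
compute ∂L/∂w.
∂L/∂w = 20

y = wx + b = (1)(2) + 2 = 4
∂L/∂y = 2(y - t) = 2(4 - -1) = 10
∂y/∂w = x = 2
∂L/∂w = ∂L/∂y · ∂y/∂w = 10 × 2 = 20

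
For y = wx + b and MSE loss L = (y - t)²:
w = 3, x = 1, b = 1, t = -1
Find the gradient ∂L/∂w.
∂L/∂w = 10

y = wx + b = (3)(1) + 1 = 4
∂L/∂y = 2(y - t) = 2(4 - -1) = 10
∂y/∂w = x = 1
∂L/∂w = ∂L/∂y · ∂y/∂w = 10 × 1 = 10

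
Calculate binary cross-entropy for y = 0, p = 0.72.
L = 1.273

L = -0·log(0.72) - 1·log(0.28) = -log(0.28) = 1.273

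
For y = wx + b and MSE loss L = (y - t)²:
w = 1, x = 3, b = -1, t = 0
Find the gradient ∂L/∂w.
∂L/∂w = 12

y = wx + b = (1)(3) + -1 = 2
∂L/∂y = 2(y - t) = 2(2 - 0) = 4
∂y/∂w = x = 3
∂L/∂w = ∂L/∂y · ∂y/∂w = 4 × 3 = 12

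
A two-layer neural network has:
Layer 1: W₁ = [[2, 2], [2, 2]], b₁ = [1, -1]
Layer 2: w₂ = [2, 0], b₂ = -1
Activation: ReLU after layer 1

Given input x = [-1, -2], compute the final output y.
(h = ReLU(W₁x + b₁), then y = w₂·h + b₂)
y = -1

Layer 1 pre-activation: z₁ = [-5, -7]
After ReLU: h = [0, 0]
Layer 2 output: y = 2×0 + 0×0 + -1 = -1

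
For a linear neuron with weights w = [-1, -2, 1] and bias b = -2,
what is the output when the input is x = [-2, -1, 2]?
y = 4

y = (-1)(-2) + (-2)(-1) + (1)(2) + -2 = 4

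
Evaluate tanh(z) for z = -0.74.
-0.6291

tanh(-0.74) = (e^(-0.74) - e^(0.74))/(e^(-0.74) + e^(0.74)) = -0.6291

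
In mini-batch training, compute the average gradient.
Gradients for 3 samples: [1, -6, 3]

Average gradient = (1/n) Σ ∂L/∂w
Average gradient = -0.6667

Average = (1/3)(1 + -6 + 3) = -2/3 = -0.6667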